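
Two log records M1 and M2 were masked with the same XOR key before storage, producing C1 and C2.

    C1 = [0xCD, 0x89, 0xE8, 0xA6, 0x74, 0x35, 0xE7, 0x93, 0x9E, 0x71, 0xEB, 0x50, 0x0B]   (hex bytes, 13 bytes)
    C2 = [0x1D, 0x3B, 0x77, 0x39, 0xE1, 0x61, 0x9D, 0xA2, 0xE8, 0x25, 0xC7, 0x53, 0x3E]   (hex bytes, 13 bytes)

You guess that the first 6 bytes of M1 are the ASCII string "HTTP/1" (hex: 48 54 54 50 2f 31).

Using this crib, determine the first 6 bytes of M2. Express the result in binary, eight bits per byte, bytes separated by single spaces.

First, C1 ⊕ C2 = (M1 ⊕ K) ⊕ (M2 ⊕ K) = M1 ⊕ M2, so the key drops out. Then M2 = (M1 ⊕ M2) ⊕ M1 over the first 6 bytes.
byte 0: (cd ^ 1d) ^ 48 = d0 ^ 48 = 98
byte 1: (89 ^ 3b) ^ 54 = b2 ^ 54 = e6
byte 2: (e8 ^ 77) ^ 54 = 9f ^ 54 = cb
byte 3: (a6 ^ 39) ^ 50 = 9f ^ 50 = cf
byte 4: (74 ^ e1) ^ 2f = 95 ^ 2f = ba
byte 5: (35 ^ 61) ^ 31 = 54 ^ 31 = 65

10011000 11100110 11001011 11001111 10111010 01100101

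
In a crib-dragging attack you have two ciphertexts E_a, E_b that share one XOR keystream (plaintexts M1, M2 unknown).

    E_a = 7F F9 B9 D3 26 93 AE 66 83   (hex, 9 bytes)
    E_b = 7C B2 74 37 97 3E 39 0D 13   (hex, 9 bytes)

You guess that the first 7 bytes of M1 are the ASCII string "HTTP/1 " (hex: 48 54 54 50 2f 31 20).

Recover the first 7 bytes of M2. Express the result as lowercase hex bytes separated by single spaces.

4b 1f 99 b4 9e 9c b7

First, E_a ⊕ E_b = (M1 ⊕ K) ⊕ (M2 ⊕ K) = M1 ⊕ M2, so the key drops out. Then M2 = (M1 ⊕ M2) ⊕ M1 over the first 7 bytes.
byte 0: (7f ⊕ 7c) ⊕ 48 = 03 ⊕ 48 = 4b
byte 1: (f9 ⊕ b2) ⊕ 54 = 4b ⊕ 54 = 1f
byte 2: (b9 ⊕ 74) ⊕ 54 = cd ⊕ 54 = 99
byte 3: (d3 ⊕ 37) ⊕ 50 = e4 ⊕ 50 = b4
byte 4: (26 ⊕ 97) ⊕ 2f = b1 ⊕ 2f = 9e
byte 5: (93 ⊕ 3e) ⊕ 31 = ad ⊕ 31 = 9c
byte 6: (ae ⊕ 39) ⊕ 20 = 97 ⊕ 20 = b7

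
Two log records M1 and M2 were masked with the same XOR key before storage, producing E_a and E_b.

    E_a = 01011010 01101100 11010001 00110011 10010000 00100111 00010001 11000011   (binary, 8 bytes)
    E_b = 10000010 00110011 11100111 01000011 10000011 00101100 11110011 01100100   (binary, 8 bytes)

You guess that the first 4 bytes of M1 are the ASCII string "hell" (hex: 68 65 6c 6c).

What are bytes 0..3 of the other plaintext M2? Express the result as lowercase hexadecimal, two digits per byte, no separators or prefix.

b03a5a1c

First, E_a ⊕ E_b = (M1 ⊕ K) ⊕ (M2 ⊕ K) = M1 ⊕ M2, so the key drops out. Then M2 = (M1 ⊕ M2) ⊕ M1 over the first 4 bytes.
byte 0: (5a XOR 82) XOR 68 = d8 XOR 68 = b0
byte 1: (6c XOR 33) XOR 65 = 5f XOR 65 = 3a
byte 2: (d1 XOR e7) XOR 6c = 36 XOR 6c = 5a
byte 3: (33 XOR 43) XOR 6c = 70 XOR 6c = 1c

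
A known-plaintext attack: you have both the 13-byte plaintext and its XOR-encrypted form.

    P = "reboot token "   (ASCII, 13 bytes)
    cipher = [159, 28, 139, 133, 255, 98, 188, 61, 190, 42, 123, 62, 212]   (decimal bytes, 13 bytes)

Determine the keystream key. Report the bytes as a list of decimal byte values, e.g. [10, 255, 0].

[237, 121, 233, 234, 144, 22, 156, 73, 209, 65, 30, 80, 244]

Since cipher = P ⊕ key, XORing both sides with P gives key = P ⊕ cipher.
byte 0: 72 xor 9f = ed
byte 1: 65 xor 1c = 79
byte 2: 62 xor 8b = e9
byte 3: 6f xor 85 = ea
byte 4: 6f xor ff = 90
byte 5: 74 xor 62 = 16
byte 6: 20 xor bc = 9c
byte 7: 74 xor 3d = 49
byte 8: 6f xor be = d1
byte 9: 6b xor 2a = 41
byte 10: 65 xor 7b = 1e
byte 11: 6e xor 3e = 50
byte 12: 20 xor d4 = f4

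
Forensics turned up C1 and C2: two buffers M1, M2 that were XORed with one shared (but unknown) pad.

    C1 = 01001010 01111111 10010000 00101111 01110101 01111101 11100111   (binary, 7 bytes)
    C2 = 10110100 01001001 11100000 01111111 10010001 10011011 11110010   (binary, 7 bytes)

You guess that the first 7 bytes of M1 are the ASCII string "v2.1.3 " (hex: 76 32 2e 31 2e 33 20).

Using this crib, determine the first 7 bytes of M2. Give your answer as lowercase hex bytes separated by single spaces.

First, C1 ⊕ C2 = (M1 ⊕ K) ⊕ (M2 ⊕ K) = M1 ⊕ M2, so the key drops out. Then M2 = (M1 ⊕ M2) ⊕ M1 over the first 7 bytes.
byte 0: (4a ⊕ b4) ⊕ 76 = fe ⊕ 76 = 88
byte 1: (7f ⊕ 49) ⊕ 32 = 36 ⊕ 32 = 04
byte 2: (90 ⊕ e0) ⊕ 2e = 70 ⊕ 2e = 5e
byte 3: (2f ⊕ 7f) ⊕ 31 = 50 ⊕ 31 = 61
byte 4: (75 ⊕ 91) ⊕ 2e = e4 ⊕ 2e = ca
byte 5: (7d ⊕ 9b) ⊕ 33 = e6 ⊕ 33 = d5
byte 6: (e7 ⊕ f2) ⊕ 20 = 15 ⊕ 20 = 35

88 04 5e 61 ca d5 35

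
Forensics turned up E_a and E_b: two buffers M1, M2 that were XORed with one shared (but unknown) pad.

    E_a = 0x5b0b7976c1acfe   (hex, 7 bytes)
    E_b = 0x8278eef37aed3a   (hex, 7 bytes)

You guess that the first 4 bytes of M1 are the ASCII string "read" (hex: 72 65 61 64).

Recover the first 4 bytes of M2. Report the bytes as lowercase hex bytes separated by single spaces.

First, E_a ⊕ E_b = (M1 ⊕ K) ⊕ (M2 ⊕ K) = M1 ⊕ M2, so the key drops out. Then M2 = (M1 ⊕ M2) ⊕ M1 over the first 4 bytes.
byte 0: (5b ⊕ 82) ⊕ 72 = d9 ⊕ 72 = ab
byte 1: (0b ⊕ 78) ⊕ 65 = 73 ⊕ 65 = 16
byte 2: (79 ⊕ ee) ⊕ 61 = 97 ⊕ 61 = f6
byte 3: (76 ⊕ f3) ⊕ 64 = 85 ⊕ 64 = e1

ab 16 f6 e1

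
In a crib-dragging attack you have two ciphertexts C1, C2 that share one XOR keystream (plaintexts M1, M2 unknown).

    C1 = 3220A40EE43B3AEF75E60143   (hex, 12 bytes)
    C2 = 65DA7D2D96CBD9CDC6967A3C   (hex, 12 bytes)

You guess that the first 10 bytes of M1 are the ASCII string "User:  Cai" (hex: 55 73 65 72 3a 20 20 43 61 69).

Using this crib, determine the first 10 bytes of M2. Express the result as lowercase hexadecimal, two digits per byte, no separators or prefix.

0289bc5148d0c361d219

First, C1 ⊕ C2 = (M1 ⊕ K) ⊕ (M2 ⊕ K) = M1 ⊕ M2, so the key drops out. Then M2 = (M1 ⊕ M2) ⊕ M1 over the first 10 bytes.
byte 0: (32 ^ 65) ^ 55 = 57 ^ 55 = 02
byte 1: (20 ^ da) ^ 73 = fa ^ 73 = 89
byte 2: (a4 ^ 7d) ^ 65 = d9 ^ 65 = bc
byte 3: (0e ^ 2d) ^ 72 = 23 ^ 72 = 51
byte 4: (e4 ^ 96) ^ 3a = 72 ^ 3a = 48
byte 5: (3b ^ cb) ^ 20 = f0 ^ 20 = d0
byte 6: (3a ^ d9) ^ 20 = e3 ^ 20 = c3
byte 7: (ef ^ cd) ^ 43 = 22 ^ 43 = 61
byte 8: (75 ^ c6) ^ 61 = b3 ^ 61 = d2
byte 9: (e6 ^ 96) ^ 69 = 70 ^ 69 = 19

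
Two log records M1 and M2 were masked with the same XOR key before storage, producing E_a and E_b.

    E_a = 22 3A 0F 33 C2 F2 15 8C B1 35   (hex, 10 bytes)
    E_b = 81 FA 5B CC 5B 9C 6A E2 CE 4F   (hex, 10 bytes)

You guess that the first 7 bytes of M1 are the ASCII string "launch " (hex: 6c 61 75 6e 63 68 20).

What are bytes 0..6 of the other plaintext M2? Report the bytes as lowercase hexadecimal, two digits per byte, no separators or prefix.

cfa12191fa065f

First, E_a ⊕ E_b = (M1 ⊕ K) ⊕ (M2 ⊕ K) = M1 ⊕ M2, so the key drops out. Then M2 = (M1 ⊕ M2) ⊕ M1 over the first 7 bytes.
byte 0: (22 xor 81) xor 6c = a3 xor 6c = cf
byte 1: (3a xor fa) xor 61 = c0 xor 61 = a1
byte 2: (0f xor 5b) xor 75 = 54 xor 75 = 21
byte 3: (33 xor cc) xor 6e = ff xor 6e = 91
byte 4: (c2 xor 5b) xor 63 = 99 xor 63 = fa
byte 5: (f2 xor 9c) xor 68 = 6e xor 68 = 06
byte 6: (15 xor 6a) xor 20 = 7f xor 20 = 5f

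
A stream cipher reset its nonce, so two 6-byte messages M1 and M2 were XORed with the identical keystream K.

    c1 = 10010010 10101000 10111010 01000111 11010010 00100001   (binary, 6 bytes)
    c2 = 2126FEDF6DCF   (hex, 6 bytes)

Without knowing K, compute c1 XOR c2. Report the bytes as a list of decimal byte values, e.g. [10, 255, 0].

[179, 142, 68, 152, 191, 238]

c1 ⊕ c2 = (M1 ⊕ K) ⊕ (M2 ⊕ K) = M1 ⊕ M2 — the shared key cancels under XOR.
10010010 ⊕ 00100001 = 10110011
10101000 ⊕ 00100110 = 10001110
10111010 ⊕ 11111110 = 01000100
01000111 ⊕ 11011111 = 10011000
11010010 ⊕ 01101101 = 10111111
00100001 ⊕ 11001111 = 11101110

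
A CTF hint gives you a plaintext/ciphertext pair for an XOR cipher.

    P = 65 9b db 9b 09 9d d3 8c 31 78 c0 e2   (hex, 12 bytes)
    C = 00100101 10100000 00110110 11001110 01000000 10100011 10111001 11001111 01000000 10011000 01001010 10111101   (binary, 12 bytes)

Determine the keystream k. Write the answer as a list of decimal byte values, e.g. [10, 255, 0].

[64, 59, 237, 85, 73, 62, 106, 67, 113, 224, 138, 95]

Since C = P ⊕ k, XORing both sides with P gives k = P ⊕ C.
65 ^ 25 = 40
9b ^ a0 = 3b
db ^ 36 = ed
9b ^ ce = 55
09 ^ 40 = 49
9d ^ a3 = 3e
d3 ^ b9 = 6a
8c ^ cf = 43
31 ^ 40 = 71
78 ^ 98 = e0
c0 ^ 4a = 8a
e2 ^ bd = 5f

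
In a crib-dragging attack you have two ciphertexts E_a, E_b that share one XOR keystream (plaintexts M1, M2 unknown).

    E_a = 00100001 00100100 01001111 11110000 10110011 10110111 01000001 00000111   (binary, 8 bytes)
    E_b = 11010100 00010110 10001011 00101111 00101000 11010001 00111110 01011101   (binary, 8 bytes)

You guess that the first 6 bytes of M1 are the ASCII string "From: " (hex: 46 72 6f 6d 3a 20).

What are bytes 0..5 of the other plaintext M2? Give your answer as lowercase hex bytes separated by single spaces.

b3 40 ab b2 a1 46

First, E_a ⊕ E_b = (M1 ⊕ K) ⊕ (M2 ⊕ K) = M1 ⊕ M2, so the key drops out. Then M2 = (M1 ⊕ M2) ⊕ M1 over the first 6 bytes.
byte 0: (21 ⊕ d4) ⊕ 46 = f5 ⊕ 46 = b3
byte 1: (24 ⊕ 16) ⊕ 72 = 32 ⊕ 72 = 40
byte 2: (4f ⊕ 8b) ⊕ 6f = c4 ⊕ 6f = ab
byte 3: (f0 ⊕ 2f) ⊕ 6d = df ⊕ 6d = b2
byte 4: (b3 ⊕ 28) ⊕ 3a = 9b ⊕ 3a = a1
byte 5: (b7 ⊕ d1) ⊕ 20 = 66 ⊕ 20 = 46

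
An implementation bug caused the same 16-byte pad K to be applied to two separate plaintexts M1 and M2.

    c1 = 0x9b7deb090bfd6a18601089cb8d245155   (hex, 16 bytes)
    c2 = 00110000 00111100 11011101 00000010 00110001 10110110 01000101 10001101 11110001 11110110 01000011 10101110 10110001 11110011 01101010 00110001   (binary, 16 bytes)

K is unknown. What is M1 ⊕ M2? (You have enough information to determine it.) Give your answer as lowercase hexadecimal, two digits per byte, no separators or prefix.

ab41360b3a4b2f9591e6ca653cd73b64

c1 ⊕ c2 = (M1 ⊕ K) ⊕ (M2 ⊕ K) = M1 ⊕ M2 — the shared key cancels under XOR.
9b XOR 30 = ab
7d XOR 3c = 41
eb XOR dd = 36
09 XOR 02 = 0b
0b XOR 31 = 3a
fd XOR b6 = 4b
6a XOR 45 = 2f
18 XOR 8d = 95
60 XOR f1 = 91
10 XOR f6 = e6
89 XOR 43 = ca
cb XOR ae = 65
8d XOR b1 = 3c
24 XOR f3 = d7
51 XOR 6a = 3b
55 XOR 31 = 64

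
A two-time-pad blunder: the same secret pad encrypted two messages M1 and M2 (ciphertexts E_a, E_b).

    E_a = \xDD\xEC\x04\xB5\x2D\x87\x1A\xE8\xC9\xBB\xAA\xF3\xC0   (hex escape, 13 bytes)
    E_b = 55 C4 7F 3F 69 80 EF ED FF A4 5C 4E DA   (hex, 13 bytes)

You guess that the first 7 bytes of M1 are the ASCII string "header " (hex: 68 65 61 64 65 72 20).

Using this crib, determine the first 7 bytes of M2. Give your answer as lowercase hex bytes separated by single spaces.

First, E_a ⊕ E_b = (M1 ⊕ K) ⊕ (M2 ⊕ K) = M1 ⊕ M2, so the key drops out. Then M2 = (M1 ⊕ M2) ⊕ M1 over the first 7 bytes.
byte 0: (dd ^ 55) ^ 68 = 88 ^ 68 = e0
byte 1: (ec ^ c4) ^ 65 = 28 ^ 65 = 4d
byte 2: (04 ^ 7f) ^ 61 = 7b ^ 61 = 1a
byte 3: (b5 ^ 3f) ^ 64 = 8a ^ 64 = ee
byte 4: (2d ^ 69) ^ 65 = 44 ^ 65 = 21
byte 5: (87 ^ 80) ^ 72 = 07 ^ 72 = 75
byte 6: (1a ^ ef) ^ 20 = f5 ^ 20 = d5

e0 4d 1a ee 21 75 d5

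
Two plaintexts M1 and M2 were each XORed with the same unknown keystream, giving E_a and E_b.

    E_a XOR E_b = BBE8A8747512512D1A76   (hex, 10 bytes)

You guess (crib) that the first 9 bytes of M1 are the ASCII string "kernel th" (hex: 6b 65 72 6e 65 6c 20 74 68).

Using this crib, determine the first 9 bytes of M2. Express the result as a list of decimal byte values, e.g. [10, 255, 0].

Since E_a ⊕ E_b = M1 ⊕ M2, XORing with the guessed M1 bytes yields the corresponding M2 bytes: M2 = (E_a ⊕ E_b) ⊕ M1.
187 xor 107 = 208
232 xor 101 = 141
168 xor 114 = 218
116 xor 110 =  26
117 xor 101 =  16
 18 xor 108 = 126
 81 xor  32 = 113
 45 xor 116 =  89
 26 xor 104 = 114

[208, 141, 218, 26, 16, 126, 113, 89, 114]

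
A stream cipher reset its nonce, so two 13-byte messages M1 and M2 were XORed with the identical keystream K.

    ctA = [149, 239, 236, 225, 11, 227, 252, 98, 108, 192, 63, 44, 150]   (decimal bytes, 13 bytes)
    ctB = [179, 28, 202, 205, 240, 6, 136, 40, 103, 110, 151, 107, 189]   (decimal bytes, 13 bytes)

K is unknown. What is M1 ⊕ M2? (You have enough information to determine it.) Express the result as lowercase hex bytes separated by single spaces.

ctA ⊕ ctB = (M1 ⊕ K) ⊕ (M2 ⊕ K) = M1 ⊕ M2 — the shared key cancels under XOR.
byte 0: 149 XOR 179 =  38
byte 1: 239 XOR  28 = 243
byte 2: 236 XOR 202 =  38
byte 3: 225 XOR 205 =  44
byte 4:  11 XOR 240 = 251
byte 5: 227 XOR   6 = 229
byte 6: 252 XOR 136 = 116
byte 7:  98 XOR  40 =  74
byte 8: 108 XOR 103 =  11
byte 9: 192 XOR 110 = 174
byte 10:  63 XOR 151 = 168
byte 11:  44 XOR 107 =  71
byte 12: 150 XOR 189 =  43

26 f3 26 2c fb e5 74 4a 0b ae a8 47 2b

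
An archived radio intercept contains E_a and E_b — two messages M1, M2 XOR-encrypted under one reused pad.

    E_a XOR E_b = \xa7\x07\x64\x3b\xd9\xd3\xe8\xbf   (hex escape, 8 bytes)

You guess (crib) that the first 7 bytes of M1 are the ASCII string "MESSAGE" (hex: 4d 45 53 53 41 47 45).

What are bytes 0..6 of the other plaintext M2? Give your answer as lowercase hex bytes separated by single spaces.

ea 42 37 68 98 94 ad

Since E_a ⊕ E_b = M1 ⊕ M2, XORing with the guessed M1 bytes yields the corresponding M2 bytes: M2 = (E_a ⊕ E_b) ⊕ M1.
10100111 xor 01001101 = 11101010
00000111 xor 01000101 = 01000010
01100100 xor 01010011 = 00110111
00111011 xor 01010011 = 01101000
11011001 xor 01000001 = 10011000
11010011 xor 01000111 = 10010100
11101000 xor 01000101 = 10101101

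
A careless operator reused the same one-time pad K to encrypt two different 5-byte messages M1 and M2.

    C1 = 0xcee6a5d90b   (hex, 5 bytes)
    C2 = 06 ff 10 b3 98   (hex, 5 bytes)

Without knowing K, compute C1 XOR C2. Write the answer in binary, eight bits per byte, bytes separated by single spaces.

11001000 00011001 10110101 01101010 10010011

C1 ⊕ C2 = (M1 ⊕ K) ⊕ (M2 ⊕ K) = M1 ⊕ M2 — the shared key cancels under XOR.
206 XOR   6 = 200
230 XOR 255 =  25
165 XOR  16 = 181
217 XOR 179 = 106
 11 XOR 152 = 147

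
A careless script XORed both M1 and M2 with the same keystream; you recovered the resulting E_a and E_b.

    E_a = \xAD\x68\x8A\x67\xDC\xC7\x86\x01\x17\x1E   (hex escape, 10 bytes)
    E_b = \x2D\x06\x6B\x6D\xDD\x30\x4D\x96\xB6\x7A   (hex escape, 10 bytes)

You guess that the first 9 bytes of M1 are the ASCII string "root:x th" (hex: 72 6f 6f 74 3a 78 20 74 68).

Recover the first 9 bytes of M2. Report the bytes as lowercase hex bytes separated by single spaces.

f2 01 8e 7e 3b 8f eb e3 c9

First, E_a ⊕ E_b = (M1 ⊕ K) ⊕ (M2 ⊕ K) = M1 ⊕ M2, so the key drops out. Then M2 = (M1 ⊕ M2) ⊕ M1 over the first 9 bytes.
byte 0: (ad ⊕ 2d) ⊕ 72 = 80 ⊕ 72 = f2
byte 1: (68 ⊕ 06) ⊕ 6f = 6e ⊕ 6f = 01
byte 2: (8a ⊕ 6b) ⊕ 6f = e1 ⊕ 6f = 8e
byte 3: (67 ⊕ 6d) ⊕ 74 = 0a ⊕ 74 = 7e
byte 4: (dc ⊕ dd) ⊕ 3a = 01 ⊕ 3a = 3b
byte 5: (c7 ⊕ 30) ⊕ 78 = f7 ⊕ 78 = 8f
byte 6: (86 ⊕ 4d) ⊕ 20 = cb ⊕ 20 = eb
byte 7: (01 ⊕ 96) ⊕ 74 = 97 ⊕ 74 = e3
byte 8: (17 ⊕ b6) ⊕ 68 = a1 ⊕ 68 = c9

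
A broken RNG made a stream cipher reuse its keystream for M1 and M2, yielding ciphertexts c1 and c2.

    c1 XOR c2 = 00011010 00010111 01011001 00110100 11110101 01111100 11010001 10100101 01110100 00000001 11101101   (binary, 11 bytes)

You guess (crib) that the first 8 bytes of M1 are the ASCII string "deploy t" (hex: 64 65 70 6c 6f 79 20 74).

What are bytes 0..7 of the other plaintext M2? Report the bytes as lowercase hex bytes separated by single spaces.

7e 72 29 58 9a 05 f1 d1

Since c1 ⊕ c2 = M1 ⊕ M2, XORing with the guessed M1 bytes yields the corresponding M2 bytes: M2 = (c1 ⊕ c2) ⊕ M1.
1a ⊕ 64 = 7e
17 ⊕ 65 = 72
59 ⊕ 70 = 29
34 ⊕ 6c = 58
f5 ⊕ 6f = 9a
7c ⊕ 79 = 05
d1 ⊕ 20 = f1
a5 ⊕ 74 = d1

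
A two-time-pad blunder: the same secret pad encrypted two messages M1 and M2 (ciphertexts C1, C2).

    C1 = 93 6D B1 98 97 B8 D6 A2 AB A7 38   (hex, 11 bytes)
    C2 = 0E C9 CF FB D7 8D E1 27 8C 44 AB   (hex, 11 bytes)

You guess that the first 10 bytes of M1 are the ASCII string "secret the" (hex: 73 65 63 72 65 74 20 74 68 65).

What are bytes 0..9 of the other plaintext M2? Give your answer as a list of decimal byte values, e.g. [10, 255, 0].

[238, 193, 29, 17, 37, 65, 23, 241, 79, 134]

First, C1 ⊕ C2 = (M1 ⊕ K) ⊕ (M2 ⊕ K) = M1 ⊕ M2, so the key drops out. Then M2 = (M1 ⊕ M2) ⊕ M1 over the first 10 bytes.
byte 0: (93 ^ 0e) ^ 73 = 9d ^ 73 = ee
byte 1: (6d ^ c9) ^ 65 = a4 ^ 65 = c1
byte 2: (b1 ^ cf) ^ 63 = 7e ^ 63 = 1d
byte 3: (98 ^ fb) ^ 72 = 63 ^ 72 = 11
byte 4: (97 ^ d7) ^ 65 = 40 ^ 65 = 25
byte 5: (b8 ^ 8d) ^ 74 = 35 ^ 74 = 41
byte 6: (d6 ^ e1) ^ 20 = 37 ^ 20 = 17
byte 7: (a2 ^ 27) ^ 74 = 85 ^ 74 = f1
byte 8: (ab ^ 8c) ^ 68 = 27 ^ 68 = 4f
byte 9: (a7 ^ 44) ^ 65 = e3 ^ 65 = 86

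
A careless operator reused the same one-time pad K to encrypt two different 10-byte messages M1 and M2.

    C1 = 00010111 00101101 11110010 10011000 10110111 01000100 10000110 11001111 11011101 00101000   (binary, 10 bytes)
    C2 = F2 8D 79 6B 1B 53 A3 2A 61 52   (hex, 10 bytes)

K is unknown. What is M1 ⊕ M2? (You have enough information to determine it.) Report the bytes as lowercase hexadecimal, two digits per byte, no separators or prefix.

e5a08bf3ac1725e5bc7a

C1 ⊕ C2 = (M1 ⊕ K) ⊕ (M2 ⊕ K) = M1 ⊕ M2 — the shared key cancels under XOR.
byte 0: 17 ^ f2 = e5
byte 1: 2d ^ 8d = a0
byte 2: f2 ^ 79 = 8b
byte 3: 98 ^ 6b = f3
byte 4: b7 ^ 1b = ac
byte 5: 44 ^ 53 = 17
byte 6: 86 ^ a3 = 25
byte 7: cf ^ 2a = e5
byte 8: dd ^ 61 = bc
byte 9: 28 ^ 52 = 7a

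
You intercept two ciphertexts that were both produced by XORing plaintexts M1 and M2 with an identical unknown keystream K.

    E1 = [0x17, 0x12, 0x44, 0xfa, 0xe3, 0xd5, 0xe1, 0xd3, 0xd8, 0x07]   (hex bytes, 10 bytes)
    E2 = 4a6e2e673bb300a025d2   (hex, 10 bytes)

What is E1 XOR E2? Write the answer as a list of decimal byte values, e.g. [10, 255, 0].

E1 ⊕ E2 = (M1 ⊕ K) ⊕ (M2 ⊕ K) = M1 ⊕ M2 — the shared key cancels under XOR.
byte 0:  23 ^  74 =  93
byte 1:  18 ^ 110 = 124
byte 2:  68 ^  46 = 106
byte 3: 250 ^ 103 = 157
byte 4: 227 ^  59 = 216
byte 5: 213 ^ 179 = 102
byte 6: 225 ^   0 = 225
byte 7: 211 ^ 160 = 115
byte 8: 216 ^  37 = 253
byte 9:   7 ^ 210 = 213

[93, 124, 106, 157, 216, 102, 225, 115, 253, 213]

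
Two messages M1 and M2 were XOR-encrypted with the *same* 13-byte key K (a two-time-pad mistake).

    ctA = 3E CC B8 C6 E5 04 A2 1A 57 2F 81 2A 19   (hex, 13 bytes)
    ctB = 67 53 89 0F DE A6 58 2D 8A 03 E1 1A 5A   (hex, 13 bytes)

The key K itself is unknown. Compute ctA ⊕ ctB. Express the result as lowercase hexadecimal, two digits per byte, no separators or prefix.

ctA ⊕ ctB = (M1 ⊕ K) ⊕ (M2 ⊕ K) = M1 ⊕ M2 — the shared key cancels under XOR.
3e ⊕ 67 = 59
cc ⊕ 53 = 9f
b8 ⊕ 89 = 31
c6 ⊕ 0f = c9
e5 ⊕ de = 3b
04 ⊕ a6 = a2
a2 ⊕ 58 = fa
1a ⊕ 2d = 37
57 ⊕ 8a = dd
2f ⊕ 03 = 2c
81 ⊕ e1 = 60
2a ⊕ 1a = 30
19 ⊕ 5a = 43

599f31c93ba2fa37dd2c603043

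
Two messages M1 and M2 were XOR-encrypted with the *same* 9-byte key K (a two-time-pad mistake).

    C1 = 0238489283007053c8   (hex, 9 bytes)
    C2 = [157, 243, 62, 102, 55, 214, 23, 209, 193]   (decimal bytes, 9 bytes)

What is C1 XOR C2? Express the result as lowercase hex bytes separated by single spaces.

9f cb 76 f4 b4 d6 67 82 09

C1 ⊕ C2 = (M1 ⊕ K) ⊕ (M2 ⊕ K) = M1 ⊕ M2 — the shared key cancels under XOR.
byte 0: 02 ^ 9d = 9f
byte 1: 38 ^ f3 = cb
byte 2: 48 ^ 3e = 76
byte 3: 92 ^ 66 = f4
byte 4: 83 ^ 37 = b4
byte 5: 00 ^ d6 = d6
byte 6: 70 ^ 17 = 67
byte 7: 53 ^ d1 = 82
byte 8: c8 ^ c1 = 09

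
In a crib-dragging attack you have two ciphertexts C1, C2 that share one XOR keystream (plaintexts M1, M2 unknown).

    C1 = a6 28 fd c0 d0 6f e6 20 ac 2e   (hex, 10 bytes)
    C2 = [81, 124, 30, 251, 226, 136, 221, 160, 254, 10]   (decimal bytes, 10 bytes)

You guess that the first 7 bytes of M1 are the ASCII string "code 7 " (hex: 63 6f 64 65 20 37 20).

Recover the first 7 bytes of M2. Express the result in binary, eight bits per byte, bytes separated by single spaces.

10010100 00111011 10000111 01011110 00010010 11010000 00011011

First, C1 ⊕ C2 = (M1 ⊕ K) ⊕ (M2 ⊕ K) = M1 ⊕ M2, so the key drops out. Then M2 = (M1 ⊕ M2) ⊕ M1 over the first 7 bytes.
byte 0: (a6 XOR 51) XOR 63 = f7 XOR 63 = 94
byte 1: (28 XOR 7c) XOR 6f = 54 XOR 6f = 3b
byte 2: (fd XOR 1e) XOR 64 = e3 XOR 64 = 87
byte 3: (c0 XOR fb) XOR 65 = 3b XOR 65 = 5e
byte 4: (d0 XOR e2) XOR 20 = 32 XOR 20 = 12
byte 5: (6f XOR 88) XOR 37 = e7 XOR 37 = d0
byte 6: (e6 XOR dd) XOR 20 = 3b XOR 20 = 1b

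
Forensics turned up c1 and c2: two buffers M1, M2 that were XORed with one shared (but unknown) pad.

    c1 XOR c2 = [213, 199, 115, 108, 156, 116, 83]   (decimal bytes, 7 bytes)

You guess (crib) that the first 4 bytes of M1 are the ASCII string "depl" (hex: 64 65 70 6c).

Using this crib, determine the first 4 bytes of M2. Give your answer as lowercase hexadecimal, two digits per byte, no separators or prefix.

Since c1 ⊕ c2 = M1 ⊕ M2, XORing with the guessed M1 bytes yields the corresponding M2 bytes: M2 = (c1 ⊕ c2) ⊕ M1.
d5 xor 64 = b1
c7 xor 65 = a2
73 xor 70 = 03
6c xor 6c = 00

b1a20300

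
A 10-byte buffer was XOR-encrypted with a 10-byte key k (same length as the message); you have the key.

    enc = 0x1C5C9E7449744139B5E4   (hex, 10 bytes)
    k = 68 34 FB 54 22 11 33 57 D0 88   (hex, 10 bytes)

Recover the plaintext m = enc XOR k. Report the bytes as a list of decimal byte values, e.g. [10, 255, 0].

1c ⊕ 68 = 74
5c ⊕ 34 = 68
9e ⊕ fb = 65
74 ⊕ 54 = 20
49 ⊕ 22 = 6b
74 ⊕ 11 = 65
41 ⊕ 33 = 72
39 ⊕ 57 = 6e
b5 ⊕ d0 = 65
e4 ⊕ 88 = 6c

[116, 104, 101, 32, 107, 101, 114, 110, 101, 108]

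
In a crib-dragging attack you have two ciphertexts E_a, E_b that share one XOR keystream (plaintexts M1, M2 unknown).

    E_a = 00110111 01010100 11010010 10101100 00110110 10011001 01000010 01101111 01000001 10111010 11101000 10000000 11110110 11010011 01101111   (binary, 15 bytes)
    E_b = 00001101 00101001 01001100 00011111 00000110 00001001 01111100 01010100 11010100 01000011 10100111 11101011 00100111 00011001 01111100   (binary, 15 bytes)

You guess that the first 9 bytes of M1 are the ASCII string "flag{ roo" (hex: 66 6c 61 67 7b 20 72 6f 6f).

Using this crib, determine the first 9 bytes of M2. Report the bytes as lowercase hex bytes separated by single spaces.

First, E_a ⊕ E_b = (M1 ⊕ K) ⊕ (M2 ⊕ K) = M1 ⊕ M2, so the key drops out. Then M2 = (M1 ⊕ M2) ⊕ M1 over the first 9 bytes.
byte 0: (37 XOR 0d) XOR 66 = 3a XOR 66 = 5c
byte 1: (54 XOR 29) XOR 6c = 7d XOR 6c = 11
byte 2: (d2 XOR 4c) XOR 61 = 9e XOR 61 = ff
byte 3: (ac XOR 1f) XOR 67 = b3 XOR 67 = d4
byte 4: (36 XOR 06) XOR 7b = 30 XOR 7b = 4b
byte 5: (99 XOR 09) XOR 20 = 90 XOR 20 = b0
byte 6: (42 XOR 7c) XOR 72 = 3e XOR 72 = 4c
byte 7: (6f XOR 54) XOR 6f = 3b XOR 6f = 54
byte 8: (41 XOR d4) XOR 6f = 95 XOR 6f = fa

5c 11 ff d4 4b b0 4c 54 fa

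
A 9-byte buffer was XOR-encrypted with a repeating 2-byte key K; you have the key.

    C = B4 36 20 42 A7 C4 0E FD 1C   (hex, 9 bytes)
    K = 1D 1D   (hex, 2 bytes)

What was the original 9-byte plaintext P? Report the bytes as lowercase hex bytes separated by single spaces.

a9 2b 3d 5f ba d9 13 e0 01

The 2-byte key repeats, so the effective keystream is 1d 1d 1d 1d 1d 1d 1d 1d 1d.
byte 0: b4 ⊕ 1d = a9
byte 1: 36 ⊕ 1d = 2b
byte 2: 20 ⊕ 1d = 3d
byte 3: 42 ⊕ 1d = 5f
byte 4: a7 ⊕ 1d = ba
byte 5: c4 ⊕ 1d = d9
byte 6: 0e ⊕ 1d = 13
byte 7: fd ⊕ 1d = e0
byte 8: 1c ⊕ 1d = 01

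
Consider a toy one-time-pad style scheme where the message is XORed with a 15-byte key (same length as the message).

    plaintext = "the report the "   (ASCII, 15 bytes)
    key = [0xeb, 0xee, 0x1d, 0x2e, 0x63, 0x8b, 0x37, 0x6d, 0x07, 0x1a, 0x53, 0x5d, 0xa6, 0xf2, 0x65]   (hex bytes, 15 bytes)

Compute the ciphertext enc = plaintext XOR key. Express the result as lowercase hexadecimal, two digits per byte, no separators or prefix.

byte 0: 01110100 ⊕ 11101011 = 10011111
byte 1: 01101000 ⊕ 11101110 = 10000110
byte 2: 01100101 ⊕ 00011101 = 01111000
byte 3: 00100000 ⊕ 00101110 = 00001110
byte 4: 01110010 ⊕ 01100011 = 00010001
byte 5: 01100101 ⊕ 10001011 = 11101110
byte 6: 01110000 ⊕ 00110111 = 01000111
byte 7: 01101111 ⊕ 01101101 = 00000010
byte 8: 01110010 ⊕ 00000111 = 01110101
byte 9: 01110100 ⊕ 00011010 = 01101110
byte 10: 00100000 ⊕ 01010011 = 01110011
byte 11: 01110100 ⊕ 01011101 = 00101001
byte 12: 01101000 ⊕ 10100110 = 11001110
byte 13: 01100101 ⊕ 11110010 = 10010111
byte 14: 00100000 ⊕ 01100101 = 01000101

9f86780e11ee4702756e7329ce9745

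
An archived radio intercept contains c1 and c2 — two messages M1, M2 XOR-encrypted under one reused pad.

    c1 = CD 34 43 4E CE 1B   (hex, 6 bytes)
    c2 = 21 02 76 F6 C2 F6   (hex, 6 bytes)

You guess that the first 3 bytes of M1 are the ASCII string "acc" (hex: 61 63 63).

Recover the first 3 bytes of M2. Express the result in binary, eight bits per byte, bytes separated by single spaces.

First, c1 ⊕ c2 = (M1 ⊕ K) ⊕ (M2 ⊕ K) = M1 ⊕ M2, so the key drops out. Then M2 = (M1 ⊕ M2) ⊕ M1 over the first 3 bytes.
byte 0: (cd xor 21) xor 61 = ec xor 61 = 8d
byte 1: (34 xor 02) xor 63 = 36 xor 63 = 55
byte 2: (43 xor 76) xor 63 = 35 xor 63 = 56

10001101 01010101 01010110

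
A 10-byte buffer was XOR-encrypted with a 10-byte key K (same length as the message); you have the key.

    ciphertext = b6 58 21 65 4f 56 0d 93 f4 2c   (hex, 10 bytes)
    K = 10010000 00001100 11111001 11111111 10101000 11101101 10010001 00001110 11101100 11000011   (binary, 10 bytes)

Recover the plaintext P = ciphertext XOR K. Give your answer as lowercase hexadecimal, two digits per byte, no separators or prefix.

XOR is its own inverse, so applying the key byte-wise gives the result directly.
b6 xor 90 = 26
58 xor 0c = 54
21 xor f9 = d8
65 xor ff = 9a
4f xor a8 = e7
56 xor ed = bb
0d xor 91 = 9c
93 xor 0e = 9d
f4 xor ec = 18
2c xor c3 = ef

2654d89ae7bb9c9d18ef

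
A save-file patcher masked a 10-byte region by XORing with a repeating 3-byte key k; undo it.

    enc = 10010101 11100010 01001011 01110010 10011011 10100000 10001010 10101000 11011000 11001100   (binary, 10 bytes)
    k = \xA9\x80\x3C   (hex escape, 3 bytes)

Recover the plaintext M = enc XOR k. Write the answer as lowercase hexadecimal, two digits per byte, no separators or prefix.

3c6277db1b9c2328e465

The 3-byte key repeats, so the effective keystream is a9 80 3c a9 80 3c a9 80 3c a9.
byte 0: 95 ⊕ a9 = 3c
byte 1: e2 ⊕ 80 = 62
byte 2: 4b ⊕ 3c = 77
byte 3: 72 ⊕ a9 = db
byte 4: 9b ⊕ 80 = 1b
byte 5: a0 ⊕ 3c = 9c
byte 6: 8a ⊕ a9 = 23
byte 7: a8 ⊕ 80 = 28
byte 8: d8 ⊕ 3c = e4
byte 9: cc ⊕ a9 = 65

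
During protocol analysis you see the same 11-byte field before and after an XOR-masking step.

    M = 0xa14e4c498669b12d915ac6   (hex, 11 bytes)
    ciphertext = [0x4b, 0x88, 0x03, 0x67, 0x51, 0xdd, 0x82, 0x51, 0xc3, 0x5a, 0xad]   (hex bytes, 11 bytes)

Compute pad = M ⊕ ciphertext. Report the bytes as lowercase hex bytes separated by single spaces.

Since ciphertext = M ⊕ pad, XORing both sides with M gives pad = M ⊕ ciphertext.
a1 xor 4b = ea
4e xor 88 = c6
4c xor 03 = 4f
49 xor 67 = 2e
86 xor 51 = d7
69 xor dd = b4
b1 xor 82 = 33
2d xor 51 = 7c
91 xor c3 = 52
5a xor 5a = 00
c6 xor ad = 6b

ea c6 4f 2e d7 b4 33 7c 52 00 6b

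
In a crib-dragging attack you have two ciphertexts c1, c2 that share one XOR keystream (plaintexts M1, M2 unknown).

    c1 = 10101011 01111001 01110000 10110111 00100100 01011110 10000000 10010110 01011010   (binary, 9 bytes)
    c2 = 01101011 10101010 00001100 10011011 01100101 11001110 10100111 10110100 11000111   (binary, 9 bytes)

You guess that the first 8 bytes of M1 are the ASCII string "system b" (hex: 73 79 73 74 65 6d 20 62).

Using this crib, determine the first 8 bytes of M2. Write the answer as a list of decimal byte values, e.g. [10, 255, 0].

First, c1 ⊕ c2 = (M1 ⊕ K) ⊕ (M2 ⊕ K) = M1 ⊕ M2, so the key drops out. Then M2 = (M1 ⊕ M2) ⊕ M1 over the first 8 bytes.
byte 0: (ab ^ 6b) ^ 73 = c0 ^ 73 = b3
byte 1: (79 ^ aa) ^ 79 = d3 ^ 79 = aa
byte 2: (70 ^ 0c) ^ 73 = 7c ^ 73 = 0f
byte 3: (b7 ^ 9b) ^ 74 = 2c ^ 74 = 58
byte 4: (24 ^ 65) ^ 65 = 41 ^ 65 = 24
byte 5: (5e ^ ce) ^ 6d = 90 ^ 6d = fd
byte 6: (80 ^ a7) ^ 20 = 27 ^ 20 = 07
byte 7: (96 ^ b4) ^ 62 = 22 ^ 62 = 40

[179, 170, 15, 88, 36, 253, 7, 64]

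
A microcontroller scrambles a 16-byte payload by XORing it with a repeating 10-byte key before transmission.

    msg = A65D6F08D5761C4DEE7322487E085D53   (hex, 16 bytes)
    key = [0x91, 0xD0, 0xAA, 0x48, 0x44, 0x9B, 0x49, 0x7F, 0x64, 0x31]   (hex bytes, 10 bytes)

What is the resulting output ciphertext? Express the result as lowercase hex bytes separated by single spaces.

The 10-byte key repeats, so the effective keystream is 91 d0 aa 48 44 9b 49 7f 64 31 91 d0 aa 48 44 9b.
byte 0: a6 ⊕ 91 = 37
byte 1: 5d ⊕ d0 = 8d
byte 2: 6f ⊕ aa = c5
byte 3: 08 ⊕ 48 = 40
byte 4: d5 ⊕ 44 = 91
byte 5: 76 ⊕ 9b = ed
byte 6: 1c ⊕ 49 = 55
byte 7: 4d ⊕ 7f = 32
byte 8: ee ⊕ 64 = 8a
byte 9: 73 ⊕ 31 = 42
byte 10: 22 ⊕ 91 = b3
byte 11: 48 ⊕ d0 = 98
byte 12: 7e ⊕ aa = d4
byte 13: 08 ⊕ 48 = 40
byte 14: 5d ⊕ 44 = 19
byte 15: 53 ⊕ 9b = c8

37 8d c5 40 91 ed 55 32 8a 42 b3 98 d4 40 19 c8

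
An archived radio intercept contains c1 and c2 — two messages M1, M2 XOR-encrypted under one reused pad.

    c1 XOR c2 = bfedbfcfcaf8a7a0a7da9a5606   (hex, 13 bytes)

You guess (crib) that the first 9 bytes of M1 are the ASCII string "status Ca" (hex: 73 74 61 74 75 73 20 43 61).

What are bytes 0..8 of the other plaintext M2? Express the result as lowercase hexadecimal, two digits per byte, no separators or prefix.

cc99debbbf8b87e3c6

Since c1 ⊕ c2 = M1 ⊕ M2, XORing with the guessed M1 bytes yields the corresponding M2 bytes: M2 = (c1 ⊕ c2) ⊕ M1.
byte 0: bf xor 73 = cc
byte 1: ed xor 74 = 99
byte 2: bf xor 61 = de
byte 3: cf xor 74 = bb
byte 4: ca xor 75 = bf
byte 5: f8 xor 73 = 8b
byte 6: a7 xor 20 = 87
byte 7: a0 xor 43 = e3
byte 8: a7 xor 61 = c6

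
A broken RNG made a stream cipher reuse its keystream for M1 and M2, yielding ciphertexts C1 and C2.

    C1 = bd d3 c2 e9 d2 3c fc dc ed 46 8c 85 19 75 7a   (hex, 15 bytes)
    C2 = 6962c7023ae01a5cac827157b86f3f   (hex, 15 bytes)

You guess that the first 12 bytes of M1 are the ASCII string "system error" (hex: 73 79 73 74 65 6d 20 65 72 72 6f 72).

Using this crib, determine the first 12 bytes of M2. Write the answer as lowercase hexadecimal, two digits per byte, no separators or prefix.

a7c8769f8db1c6e533b692a0

First, C1 ⊕ C2 = (M1 ⊕ K) ⊕ (M2 ⊕ K) = M1 ⊕ M2, so the key drops out. Then M2 = (M1 ⊕ M2) ⊕ M1 over the first 12 bytes.
byte 0: (bd XOR 69) XOR 73 = d4 XOR 73 = a7
byte 1: (d3 XOR 62) XOR 79 = b1 XOR 79 = c8
byte 2: (c2 XOR c7) XOR 73 = 05 XOR 73 = 76
byte 3: (e9 XOR 02) XOR 74 = eb XOR 74 = 9f
byte 4: (d2 XOR 3a) XOR 65 = e8 XOR 65 = 8d
byte 5: (3c XOR e0) XOR 6d = dc XOR 6d = b1
byte 6: (fc XOR 1a) XOR 20 = e6 XOR 20 = c6
byte 7: (dc XOR 5c) XOR 65 = 80 XOR 65 = e5
byte 8: (ed XOR ac) XOR 72 = 41 XOR 72 = 33
byte 9: (46 XOR 82) XOR 72 = c4 XOR 72 = b6
byte 10: (8c XOR 71) XOR 6f = fd XOR 6f = 92
byte 11: (85 XOR 57) XOR 72 = d2 XOR 72 = a0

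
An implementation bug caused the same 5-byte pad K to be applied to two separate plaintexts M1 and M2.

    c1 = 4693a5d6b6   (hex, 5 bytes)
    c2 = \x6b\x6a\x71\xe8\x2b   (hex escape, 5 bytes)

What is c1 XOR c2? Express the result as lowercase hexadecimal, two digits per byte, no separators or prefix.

c1 ⊕ c2 = (M1 ⊕ K) ⊕ (M2 ⊕ K) = M1 ⊕ M2 — the shared key cancels under XOR.
byte 0:  70 xor 107 =  45
byte 1: 147 xor 106 = 249
byte 2: 165 xor 113 = 212
byte 3: 214 xor 232 =  62
byte 4: 182 xor  43 = 157

2df9d43e9d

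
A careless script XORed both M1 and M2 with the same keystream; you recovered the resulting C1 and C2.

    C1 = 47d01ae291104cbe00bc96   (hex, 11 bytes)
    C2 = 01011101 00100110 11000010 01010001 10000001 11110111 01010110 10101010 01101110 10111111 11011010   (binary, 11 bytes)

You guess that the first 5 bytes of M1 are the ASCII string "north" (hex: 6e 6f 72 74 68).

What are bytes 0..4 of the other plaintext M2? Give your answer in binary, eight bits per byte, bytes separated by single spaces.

01110100 10011001 10101010 11000111 01111000

First, C1 ⊕ C2 = (M1 ⊕ K) ⊕ (M2 ⊕ K) = M1 ⊕ M2, so the key drops out. Then M2 = (M1 ⊕ M2) ⊕ M1 over the first 5 bytes.
byte 0: (47 ^ 5d) ^ 6e = 1a ^ 6e = 74
byte 1: (d0 ^ 26) ^ 6f = f6 ^ 6f = 99
byte 2: (1a ^ c2) ^ 72 = d8 ^ 72 = aa
byte 3: (e2 ^ 51) ^ 74 = b3 ^ 74 = c7
byte 4: (91 ^ 81) ^ 68 = 10 ^ 68 = 78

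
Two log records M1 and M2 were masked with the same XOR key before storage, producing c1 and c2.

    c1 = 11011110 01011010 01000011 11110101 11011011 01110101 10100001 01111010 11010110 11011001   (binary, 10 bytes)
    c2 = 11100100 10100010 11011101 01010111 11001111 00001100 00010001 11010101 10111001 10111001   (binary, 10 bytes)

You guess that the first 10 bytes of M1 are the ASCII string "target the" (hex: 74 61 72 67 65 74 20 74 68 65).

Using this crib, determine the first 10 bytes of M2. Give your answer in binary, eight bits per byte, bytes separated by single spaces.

First, c1 ⊕ c2 = (M1 ⊕ K) ⊕ (M2 ⊕ K) = M1 ⊕ M2, so the key drops out. Then M2 = (M1 ⊕ M2) ⊕ M1 over the first 10 bytes.
byte 0: (de ^ e4) ^ 74 = 3a ^ 74 = 4e
byte 1: (5a ^ a2) ^ 61 = f8 ^ 61 = 99
byte 2: (43 ^ dd) ^ 72 = 9e ^ 72 = ec
byte 3: (f5 ^ 57) ^ 67 = a2 ^ 67 = c5
byte 4: (db ^ cf) ^ 65 = 14 ^ 65 = 71
byte 5: (75 ^ 0c) ^ 74 = 79 ^ 74 = 0d
byte 6: (a1 ^ 11) ^ 20 = b0 ^ 20 = 90
byte 7: (7a ^ d5) ^ 74 = af ^ 74 = db
byte 8: (d6 ^ b9) ^ 68 = 6f ^ 68 = 07
byte 9: (d9 ^ b9) ^ 65 = 60 ^ 65 = 05

01001110 10011001 11101100 11000101 01110001 00001101 10010000 11011011 00000111 00000101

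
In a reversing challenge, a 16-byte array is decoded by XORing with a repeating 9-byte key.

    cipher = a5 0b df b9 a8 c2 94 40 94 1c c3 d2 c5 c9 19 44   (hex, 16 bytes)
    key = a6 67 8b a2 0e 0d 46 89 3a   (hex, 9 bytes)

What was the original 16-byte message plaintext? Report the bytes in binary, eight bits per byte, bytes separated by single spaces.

The 9-byte key repeats, so the effective keystream is a6 67 8b a2 0e 0d 46 89 3a a6 67 8b a2 0e 0d 46.
byte 0: 165 XOR 166 =   3
byte 1:  11 XOR 103 = 108
byte 2: 223 XOR 139 =  84
byte 3: 185 XOR 162 =  27
byte 4: 168 XOR  14 = 166
byte 5: 194 XOR  13 = 207
byte 6: 148 XOR  70 = 210
byte 7:  64 XOR 137 = 201
byte 8: 148 XOR  58 = 174
byte 9:  28 XOR 166 = 186
byte 10: 195 XOR 103 = 164
byte 11: 210 XOR 139 =  89
byte 12: 197 XOR 162 = 103
byte 13: 201 XOR  14 = 199
byte 14:  25 XOR  13 =  20
byte 15:  68 XOR  70 =   2

00000011 01101100 01010100 00011011 10100110 11001111 11010010 11001001 10101110 10111010 10100100 01011001 01100111 11000111 00010100 00000010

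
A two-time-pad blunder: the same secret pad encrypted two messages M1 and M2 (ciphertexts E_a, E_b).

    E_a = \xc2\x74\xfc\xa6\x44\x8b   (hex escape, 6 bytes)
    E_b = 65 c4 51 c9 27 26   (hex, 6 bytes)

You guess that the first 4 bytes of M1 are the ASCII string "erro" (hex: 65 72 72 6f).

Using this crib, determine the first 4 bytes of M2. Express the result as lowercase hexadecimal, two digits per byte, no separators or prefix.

c2c2df00

First, E_a ⊕ E_b = (M1 ⊕ K) ⊕ (M2 ⊕ K) = M1 ⊕ M2, so the key drops out. Then M2 = (M1 ⊕ M2) ⊕ M1 over the first 4 bytes.
byte 0: (c2 XOR 65) XOR 65 = a7 XOR 65 = c2
byte 1: (74 XOR c4) XOR 72 = b0 XOR 72 = c2
byte 2: (fc XOR 51) XOR 72 = ad XOR 72 = df
byte 3: (a6 XOR c9) XOR 6f = 6f XOR 6f = 00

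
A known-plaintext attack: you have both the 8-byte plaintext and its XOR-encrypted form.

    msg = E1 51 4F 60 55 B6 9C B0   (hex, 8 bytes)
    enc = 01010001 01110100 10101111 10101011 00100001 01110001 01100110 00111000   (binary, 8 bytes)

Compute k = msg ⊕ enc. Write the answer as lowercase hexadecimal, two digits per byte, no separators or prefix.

b025e0cb74c7fa88

Since enc = msg ⊕ k, XORing both sides with msg gives k = msg ⊕ enc.
225 XOR  81 = 176
 81 XOR 116 =  37
 79 XOR 175 = 224
 96 XOR 171 = 203
 85 XOR  33 = 116
182 XOR 113 = 199
156 XOR 102 = 250
176 XOR  56 = 136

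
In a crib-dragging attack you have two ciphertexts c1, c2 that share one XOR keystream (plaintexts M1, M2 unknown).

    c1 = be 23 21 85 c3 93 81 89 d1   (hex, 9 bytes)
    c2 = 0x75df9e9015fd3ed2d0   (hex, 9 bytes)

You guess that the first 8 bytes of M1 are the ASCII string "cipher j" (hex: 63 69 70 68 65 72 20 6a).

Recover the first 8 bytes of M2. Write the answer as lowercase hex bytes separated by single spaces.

a8 95 cf 7d b3 1c 9f 31

First, c1 ⊕ c2 = (M1 ⊕ K) ⊕ (M2 ⊕ K) = M1 ⊕ M2, so the key drops out. Then M2 = (M1 ⊕ M2) ⊕ M1 over the first 8 bytes.
byte 0: (be ^ 75) ^ 63 = cb ^ 63 = a8
byte 1: (23 ^ df) ^ 69 = fc ^ 69 = 95
byte 2: (21 ^ 9e) ^ 70 = bf ^ 70 = cf
byte 3: (85 ^ 90) ^ 68 = 15 ^ 68 = 7d
byte 4: (c3 ^ 15) ^ 65 = d6 ^ 65 = b3
byte 5: (93 ^ fd) ^ 72 = 6e ^ 72 = 1c
byte 6: (81 ^ 3e) ^ 20 = bf ^ 20 = 9f
byte 7: (89 ^ d2) ^ 6a = 5b ^ 6a = 31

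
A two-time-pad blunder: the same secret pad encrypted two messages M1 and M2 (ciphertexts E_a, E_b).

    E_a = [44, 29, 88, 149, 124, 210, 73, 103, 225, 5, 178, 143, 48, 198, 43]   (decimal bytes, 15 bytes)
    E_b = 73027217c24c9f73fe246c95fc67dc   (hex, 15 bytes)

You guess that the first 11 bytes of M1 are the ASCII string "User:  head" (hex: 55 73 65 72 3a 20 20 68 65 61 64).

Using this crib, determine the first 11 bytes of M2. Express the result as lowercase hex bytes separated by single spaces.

0a 6c 4f f0 84 be f6 7c 7a 40 ba

First, E_a ⊕ E_b = (M1 ⊕ K) ⊕ (M2 ⊕ K) = M1 ⊕ M2, so the key drops out. Then M2 = (M1 ⊕ M2) ⊕ M1 over the first 11 bytes.
byte 0: (2c XOR 73) XOR 55 = 5f XOR 55 = 0a
byte 1: (1d XOR 02) XOR 73 = 1f XOR 73 = 6c
byte 2: (58 XOR 72) XOR 65 = 2a XOR 65 = 4f
byte 3: (95 XOR 17) XOR 72 = 82 XOR 72 = f0
byte 4: (7c XOR c2) XOR 3a = be XOR 3a = 84
byte 5: (d2 XOR 4c) XOR 20 = 9e XOR 20 = be
byte 6: (49 XOR 9f) XOR 20 = d6 XOR 20 = f6
byte 7: (67 XOR 73) XOR 68 = 14 XOR 68 = 7c
byte 8: (e1 XOR fe) XOR 65 = 1f XOR 65 = 7a
byte 9: (05 XOR 24) XOR 61 = 21 XOR 61 = 40
byte 10: (b2 XOR 6c) XOR 64 = de XOR 64 = ba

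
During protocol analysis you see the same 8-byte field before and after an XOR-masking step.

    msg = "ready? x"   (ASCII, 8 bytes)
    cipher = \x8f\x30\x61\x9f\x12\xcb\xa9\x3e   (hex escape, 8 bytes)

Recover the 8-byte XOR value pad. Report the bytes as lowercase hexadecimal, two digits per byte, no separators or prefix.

fd5500fb6bf48946

Since cipher = msg ⊕ pad, XORing both sides with msg gives pad = msg ⊕ cipher.
01110010 XOR 10001111 = 11111101
01100101 XOR 00110000 = 01010101
01100001 XOR 01100001 = 00000000
01100100 XOR 10011111 = 11111011
01111001 XOR 00010010 = 01101011
00111111 XOR 11001011 = 11110100
00100000 XOR 10101001 = 10001001
01111000 XOR 00111110 = 01000110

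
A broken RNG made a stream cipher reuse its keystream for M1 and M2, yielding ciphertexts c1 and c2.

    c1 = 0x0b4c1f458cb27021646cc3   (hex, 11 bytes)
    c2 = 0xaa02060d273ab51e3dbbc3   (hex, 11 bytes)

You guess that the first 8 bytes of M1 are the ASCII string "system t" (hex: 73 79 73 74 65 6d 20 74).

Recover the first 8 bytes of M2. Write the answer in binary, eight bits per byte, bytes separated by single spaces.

11010010 00110111 01101010 00111100 11001110 11100101 11100101 01001011

First, c1 ⊕ c2 = (M1 ⊕ K) ⊕ (M2 ⊕ K) = M1 ⊕ M2, so the key drops out. Then M2 = (M1 ⊕ M2) ⊕ M1 over the first 8 bytes.
byte 0: (0b ⊕ aa) ⊕ 73 = a1 ⊕ 73 = d2
byte 1: (4c ⊕ 02) ⊕ 79 = 4e ⊕ 79 = 37
byte 2: (1f ⊕ 06) ⊕ 73 = 19 ⊕ 73 = 6a
byte 3: (45 ⊕ 0d) ⊕ 74 = 48 ⊕ 74 = 3c
byte 4: (8c ⊕ 27) ⊕ 65 = ab ⊕ 65 = ce
byte 5: (b2 ⊕ 3a) ⊕ 6d = 88 ⊕ 6d = e5
byte 6: (70 ⊕ b5) ⊕ 20 = c5 ⊕ 20 = e5
byte 7: (21 ⊕ 1e) ⊕ 74 = 3f ⊕ 74 = 4b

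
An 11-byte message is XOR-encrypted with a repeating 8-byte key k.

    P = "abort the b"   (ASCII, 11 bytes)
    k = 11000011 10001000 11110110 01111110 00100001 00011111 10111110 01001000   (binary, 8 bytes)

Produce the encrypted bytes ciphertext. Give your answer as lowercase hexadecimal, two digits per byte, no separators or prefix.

a2ea990c553fca20a6a894

The 8-byte key repeats, so the effective keystream is c3 88 f6 7e 21 1f be 48 c3 88 f6.
byte 0:  97 ^ 195 = 162
byte 1:  98 ^ 136 = 234
byte 2: 111 ^ 246 = 153
byte 3: 114 ^ 126 =  12
byte 4: 116 ^  33 =  85
byte 5:  32 ^  31 =  63
byte 6: 116 ^ 190 = 202
byte 7: 104 ^  72 =  32
byte 8: 101 ^ 195 = 166
byte 9:  32 ^ 136 = 168
byte 10:  98 ^ 246 = 148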